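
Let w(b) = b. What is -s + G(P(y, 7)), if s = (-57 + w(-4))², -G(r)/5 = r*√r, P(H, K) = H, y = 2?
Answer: -3721 - 10*√2 ≈ -3735.1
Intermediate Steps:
G(r) = -5*r^(3/2) (G(r) = -5*r*√r = -5*r^(3/2))
s = 3721 (s = (-57 - 4)² = (-61)² = 3721)
-s + G(P(y, 7)) = -1*3721 - 10*√2 = -3721 - 10*√2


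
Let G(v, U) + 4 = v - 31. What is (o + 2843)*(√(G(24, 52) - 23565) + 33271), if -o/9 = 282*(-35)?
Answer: 3050052383 + 183346*I*√5894 ≈ 3.0501e+9 + 1.4076e+7*I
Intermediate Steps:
G(v, U) = -35 + v (G(v, U) = -4 + (v - 31) = -4 + (-31 + v) = -35 + v)
o = 88830 (o = -2538*(-35) = -9*(-9870) = 88830)
(o + 2843)*(√(G(24, 52) - 23565) + 33271) = (88830 + 2843)*(√((-35 + 24) - 23565) + 33271) = 91673*(√(-11 - 23565) + 33271) = 91673*(√(-23576) + 33271) = 91673*(2*I*√5894 + 33271) = 91673*(33271 + 2*I*√5894) = 3050052383 + 183346*I*√5894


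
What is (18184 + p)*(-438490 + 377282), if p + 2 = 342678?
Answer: -22087518880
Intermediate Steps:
p = 342676 (p = -2 + 342678 = 342676)
(18184 + p)*(-438490 + 377282) = (18184 + 342676)*(-438490 + 377282) = 360860*(-61208) = -22087518880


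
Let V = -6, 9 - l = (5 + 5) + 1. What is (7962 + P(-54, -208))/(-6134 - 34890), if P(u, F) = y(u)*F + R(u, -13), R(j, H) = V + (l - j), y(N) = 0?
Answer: -1001/5128 ≈ -0.19520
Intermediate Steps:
l = -2 (l = 9 - ((5 + 5) + 1) = 9 - (10 + 1) = 9 - 1*11 = 9 - 11 = -2)
R(j, H) = -8 - j (R(j, H) = -6 + (-2 - j) = -8 - j)
P(u, F) = -8 - u (P(u, F) = 0*F + (-8 - u) = 0 + (-8 - u) = -8 - u)
(7962 + P(-54, -208))/(-6134 - 34890) = (7962 + (-8 - 1*(-54)))/(-6134 - 34890) = (7962 + (-8 + 54))/(-41024) = (7962 + 46)*(-1/41024) = 8008*(-1/41024) = -1001/5128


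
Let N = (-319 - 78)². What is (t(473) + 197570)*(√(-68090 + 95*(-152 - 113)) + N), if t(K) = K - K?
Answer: 31138810130 + 197570*I*√93265 ≈ 3.1139e+10 + 6.0337e+7*I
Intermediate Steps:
t(K) = 0
N = 157609 (N = (-397)² = 157609)
(t(473) + 197570)*(√(-68090 + 95*(-152 - 113)) + N) = (0 + 197570)*(√(-68090 + 95*(-152 - 113)) + 157609) = 197570*(√(-68090 + 95*(-265)) + 157609) = 197570*(√(-68090 - 25175) + 157609) = 197570*(√(-93265) + 157609) = 197570*(I*√93265 + 157609) = 197570*(157609 + I*√93265) = 31138810130 + 197570*I*√93265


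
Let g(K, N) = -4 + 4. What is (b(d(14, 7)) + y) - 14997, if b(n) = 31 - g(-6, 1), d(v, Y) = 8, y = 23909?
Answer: 8943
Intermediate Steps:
g(K, N) = 0
b(n) = 31 (b(n) = 31 - 1*0 = 31 + 0 = 31)
(b(d(14, 7)) + y) - 14997 = (31 + 23909) - 14997 = 23940 - 14997 = 8943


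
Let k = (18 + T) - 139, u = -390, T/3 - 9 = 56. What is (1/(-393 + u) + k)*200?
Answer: 11588200/783 ≈ 14800.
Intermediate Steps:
T = 195 (T = 27 + 3*56 = 27 + 168 = 195)
k = 74 (k = (18 + 195) - 139 = 213 - 139 = 74)
(1/(-393 + u) + k)*200 = (1/(-393 - 390) + 74)*200 = (1/(-783) + 74)*200 = (-1/783 + 74)*200 = (57941/783)*200 = 11588200/783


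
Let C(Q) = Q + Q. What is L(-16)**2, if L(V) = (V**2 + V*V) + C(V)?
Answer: 230400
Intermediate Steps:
C(Q) = 2*Q
L(V) = 2*V + 2*V**2 (L(V) = (V**2 + V*V) + 2*V = (V**2 + V**2) + 2*V = 2*V**2 + 2*V = 2*V + 2*V**2)
L(-16)**2 = (2*(-16)*(1 - 16))**2 = (2*(-16)*(-15))**2 = 480**2 = 230400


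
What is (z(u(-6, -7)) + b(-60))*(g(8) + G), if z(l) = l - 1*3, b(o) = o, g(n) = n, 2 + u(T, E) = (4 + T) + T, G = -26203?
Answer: 1912235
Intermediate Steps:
u(T, E) = 2 + 2*T (u(T, E) = -2 + ((4 + T) + T) = -2 + (4 + 2*T) = 2 + 2*T)
z(l) = -3 + l (z(l) = l - 3 = -3 + l)
(z(u(-6, -7)) + b(-60))*(g(8) + G) = ((-3 + (2 + 2*(-6))) - 60)*(8 - 26203) = ((-3 + (2 - 12)) - 60)*(-26195) = ((-3 - 10) - 60)*(-26195) = (-13 - 60)*(-26195) = -73*(-26195) = 1912235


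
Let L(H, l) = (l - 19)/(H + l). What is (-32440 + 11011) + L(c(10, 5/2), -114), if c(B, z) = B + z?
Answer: -621403/29 ≈ -21428.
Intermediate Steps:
L(H, l) = (-19 + l)/(H + l)
(-32440 + 11011) + L(c(10, 5/2), -114) = (-32440 + 11011) + (-19 - 114)/((10 + 5/2) - 114) = -21429 - 133/((10 + 5*(1/2)) - 114) = -21429 - 133/((10 + 5/2) - 114) = -21429 - 133/(25/2 - 114) = -21429 - 133/(-203/2) = -21429 - 2/203*(-133) = -21429 + 38/29 = -621403/29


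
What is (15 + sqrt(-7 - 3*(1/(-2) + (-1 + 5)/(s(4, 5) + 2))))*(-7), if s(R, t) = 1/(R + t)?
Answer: -105 - 35*I*sqrt(646)/38 ≈ -105.0 - 23.41*I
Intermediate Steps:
(15 + sqrt(-7 - 3*(1/(-2) + (-1 + 5)/(s(4, 5) + 2))))*(-7) = (15 + sqrt(-7 - 3*(1/(-2) + (-1 + 5)/(1/(4 + 5) + 2))))*(-7) = (15 + sqrt(-7 - 3*(-1/2 + 4/(1/9 + 2))))*(-7) = (15 + sqrt(-7 - 3*(-1/2 + 4/(19/9))))*(-7) = (15 + sqrt(-7 - 3*(-1/2 + 4*(9/19))))*(-7) = (15 + sqrt(-7 - 3*(-1/2 + 36/19)))*(-7) = (15 + sqrt(-7 - 3*53/38))*(-7) = (15 + sqrt(-7 - 159/38))*(-7) = (15 + sqrt(-425/38))*(-7) = (15 + 5*I*sqrt(646)/38)*(-7) = -105 - 35*I*sqrt(646)/38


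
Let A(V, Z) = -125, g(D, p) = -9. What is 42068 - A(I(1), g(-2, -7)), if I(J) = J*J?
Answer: 42193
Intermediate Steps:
I(J) = J**2
42068 - A(I(1), g(-2, -7)) = 42068 - 1*(-125) = 42068 + 125 = 42193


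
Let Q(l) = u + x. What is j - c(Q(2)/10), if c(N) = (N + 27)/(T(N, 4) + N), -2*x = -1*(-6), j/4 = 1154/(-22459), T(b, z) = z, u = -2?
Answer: -1222639/157213 ≈ -7.7770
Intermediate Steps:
j = -4616/22459 (j = 4*(1154/(-22459)) = 4*(1154*(-1/22459)) = 4*(-1154/22459) = -4616/22459 ≈ -0.20553)
x = -3 (x = -(-1)*(-6)/2 = -½*6 = -3)
Q(l) = -5 (Q(l) = -2 - 3 = -5)
c(N) = (27 + N)/(4 + N) (c(N) = (N + 27)/(4 + N) = (27 + N)/(4 + N))
j - c(Q(2)/10) = -4616/22459 - (27 - 5/10)/(4 - 5/10) = -4616/22459 - (27 - 5*⅒)/(4 - 5*⅒) = -4616/22459 - (27 - ½)/(4 - ½) = -4616/22459 - 53/(7/2*2) = -4616/22459 - 2*53/(7*2) = -4616/22459 - 1*53/7 = -4616/22459 - 53/7 = -1222639/157213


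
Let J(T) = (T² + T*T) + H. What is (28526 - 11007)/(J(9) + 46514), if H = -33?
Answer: 17519/46643 ≈ 0.37560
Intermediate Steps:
J(T) = -33 + 2*T² (J(T) = (T² + T*T) - 33 = (T² + T²) - 33 = 2*T² - 33 = -33 + 2*T²)
(28526 - 11007)/(J(9) + 46514) = (28526 - 11007)/((-33 + 2*9²) + 46514) = 17519/((-33 + 2*81) + 46514) = 17519/((-33 + 162) + 46514) = 17519/(129 + 46514) = 17519/46643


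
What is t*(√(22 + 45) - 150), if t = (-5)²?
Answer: -3750 + 25*√67 ≈ -3545.4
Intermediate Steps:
t = 25
t*(√(22 + 45) - 150) = 25*(√(22 + 45) - 150) = 25*(√67 - 150) = 25*(-150 + √67) = -3750 + 25*√67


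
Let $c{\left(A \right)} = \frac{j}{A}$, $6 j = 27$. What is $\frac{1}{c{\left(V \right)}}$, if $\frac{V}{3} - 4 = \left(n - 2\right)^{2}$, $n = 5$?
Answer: $\frac{26}{3} \approx 8.6667$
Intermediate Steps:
$j = \frac{9}{2}$ ($j = \frac{1}{6} \cdot 27 = \frac{9}{2} \approx 4.5$)
$V = 39$ ($V = 12 + 3 \left(5 - 2\right)^{2} = 12 + 3 \cdot 3^{2} = 12 + 3 \cdot 9 = 12 + 27 = 39$)
$c{\left(A \right)} = \frac{9}{2 A}$
$\frac{1}{c{\left(V \right)}} = \frac{1}{\frac{9}{2} \cdot \frac{1}{39}} = \frac{1}{\frac{3}{26}} = \frac{26}{3}$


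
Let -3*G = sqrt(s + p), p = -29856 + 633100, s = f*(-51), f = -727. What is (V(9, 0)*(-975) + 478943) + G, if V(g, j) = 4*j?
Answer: 478943 - sqrt(640321)/3 ≈ 4.7868e+5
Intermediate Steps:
s = 37077 (s = -727*(-51) = 37077)
p = 603244
G = -sqrt(640321)/3 (G = -sqrt(37077 + 603244)/3 = -sqrt(640321)/3 ≈ -266.73)
(V(9, 0)*(-975) + 478943) + G = ((4*0)*(-975) + 478943) - sqrt(640321)/3 = (0*(-975) + 478943) - sqrt(640321)/3 = (0 + 478943) - sqrt(640321)/3 = 478943 - sqrt(640321)/3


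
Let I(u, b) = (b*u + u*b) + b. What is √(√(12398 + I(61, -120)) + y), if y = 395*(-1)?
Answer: √(-395 + I*√2362) ≈ 1.2204 + 19.912*I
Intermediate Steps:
I(u, b) = b + 2*b*u (I(u, b) = (b*u + b*u) + b = 2*b*u + b = b + 2*b*u)
y = -395
√(√(12398 + I(61, -120)) + y) = √(√(12398 - 120*(1 + 2*61)) - 395) = √(√(12398 - 120*(1 + 122)) - 395) = √(√(12398 - 120*123) - 395) = √(√(12398 - 14760) - 395) = √(√(-2362) - 395) = √(I*√2362 - 395) = √(-395 + I*√2362)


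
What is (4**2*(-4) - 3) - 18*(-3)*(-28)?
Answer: -1579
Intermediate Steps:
(4**2*(-4) - 3) - 18*(-3)*(-28) = (16*(-4) - 3) + 54*(-28) = (-64 - 3) - 1512 = -67 - 1512 = -1579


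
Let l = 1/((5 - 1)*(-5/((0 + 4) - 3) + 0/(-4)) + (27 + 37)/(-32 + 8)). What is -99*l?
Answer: 297/68 ≈ 4.3676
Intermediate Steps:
l = -3/68 (l = 1/(4*(-5/(4 - 3) + 0*(-1/4)) + 64/(-24)) = 1/(4*(-5/1 + 0) + 64*(-1/24)) = 1/(4*(-5*1 + 0) - 8/3) = 1/(4*(-5 + 0) - 8/3) = 1/(4*(-5) - 8/3) = 1/(-20 - 8/3) = 1/(-68/3) = -3/68 ≈ -0.044118)
-99*l = -99*(-3/68) = 297/68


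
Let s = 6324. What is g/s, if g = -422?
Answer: -211/3162 ≈ -0.066730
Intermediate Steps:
g/s = -422/6324 = -422*1/6324 = -211/3162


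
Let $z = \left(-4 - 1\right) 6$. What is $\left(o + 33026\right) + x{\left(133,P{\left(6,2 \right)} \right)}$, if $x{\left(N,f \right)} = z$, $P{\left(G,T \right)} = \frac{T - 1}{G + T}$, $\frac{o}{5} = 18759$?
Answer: $126791$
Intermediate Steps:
$o = 93795$ ($o = 5 \cdot 18759 = 93795$)
$z = -30$ ($z = \left(-5\right) 6 = -30$)
$P{\left(G,T \right)} = \frac{-1 + T}{G + T}$
$x{\left(N,f \right)} = -30$
$\left(o + 33026\right) + x{\left(133,P{\left(6,2 \right)} \right)} = \left(93795 + 33026\right) - 30 = 126821 - 30 = 126791$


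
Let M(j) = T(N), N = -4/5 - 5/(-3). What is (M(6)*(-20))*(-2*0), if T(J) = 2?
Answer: 0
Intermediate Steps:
N = 13/15 (N = -4*⅕ - 5*(-⅓) = -⅘ + 5/3 = 13/15 ≈ 0.86667)
M(j) = 2
(M(6)*(-20))*(-2*0) = (2*(-20))*(-2*0) = -40*0 = 0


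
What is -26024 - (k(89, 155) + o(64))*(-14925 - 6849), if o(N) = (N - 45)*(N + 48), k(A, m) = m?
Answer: 49684018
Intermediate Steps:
o(N) = (-45 + N)*(48 + N)
-26024 - (k(89, 155) + o(64))*(-14925 - 6849) = -26024 - (155 + (-2160 + 64² + 3*64))*(-14925 - 6849) = -26024 - (155 + (-2160 + 4096 + 192))*(-21774) = -26024 - (155 + 2128)*(-21774) = -26024 - 2283*(-21774) = -26024 - 1*(-49710042) = -26024 + 49710042 = 49684018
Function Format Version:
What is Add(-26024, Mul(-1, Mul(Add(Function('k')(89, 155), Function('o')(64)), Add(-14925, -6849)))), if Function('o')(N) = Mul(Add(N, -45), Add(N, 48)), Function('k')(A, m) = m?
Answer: 49684018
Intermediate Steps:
Function('o')(N) = Mul(Add(-45, N), Add(48, N))
Add(-26024, Mul(-1, Mul(Add(Function('k')(89, 155), Function('o')(64)), Add(-14925, -6849)))) = Add(-26024, Mul(-1, Mul(Add(155, Add(-2160, Pow(64, 2), Mul(3, 64))), Add(-14925, -6849)))) = Add(-26024, Mul(-1, Mul(Add(155, Add(-2160, 4096, 192)), -21774))) = Add(-26024, Mul(-1, Mul(Add(155, 2128), -21774))) = Add(-26024, Mul(-1, Mul(2283, -21774))) = Add(-26024, Mul(-1, -49710042)) = Add(-26024, 49710042) = 49684018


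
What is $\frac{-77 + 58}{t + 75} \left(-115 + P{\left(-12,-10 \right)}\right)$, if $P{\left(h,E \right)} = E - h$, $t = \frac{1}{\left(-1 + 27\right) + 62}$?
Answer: $\frac{188936}{6601} \approx 28.622$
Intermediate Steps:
$t = \frac{1}{88}$ ($t = \frac{1}{26 + 62} = \frac{1}{88} \approx 0.011364$)
$\frac{-77 + 58}{t + 75} \left(-115 + P{\left(-12,-10 \right)}\right) = \frac{-77 + 58}{\frac{1}{88} + 75} \left(-115 - -2\right) = - \frac{19}{\frac{6601}{88}} \left(-115 + \left(-10 + 12\right)\right) = \left(-19\right) \frac{88}{6601} \left(-115 + 2\right) = \left(- \frac{1672}{6601}\right) \left(-113\right) = \frac{188936}{6601}$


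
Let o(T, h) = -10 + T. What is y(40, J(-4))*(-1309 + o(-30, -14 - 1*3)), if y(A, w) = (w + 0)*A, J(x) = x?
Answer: 215840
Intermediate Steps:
y(A, w) = A*w (y(A, w) = w*A = A*w)
y(40, J(-4))*(-1309 + o(-30, -14 - 1*3)) = (40*(-4))*(-1309 + (-10 - 30)) = -160*(-1309 - 40) = -160*(-1349) = 215840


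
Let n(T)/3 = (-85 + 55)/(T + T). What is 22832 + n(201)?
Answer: 1529729/67 ≈ 22832.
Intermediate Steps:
n(T) = -45/T (n(T) = 3*((-85 + 55)/(T + T)) = 3*(-30*1/(2*T)) = 3*(-15/T) = -45/T)
22832 + n(201) = 22832 - 45/201 = 22832 - 45*1/201 = 22832 - 15/67 = 1529729/67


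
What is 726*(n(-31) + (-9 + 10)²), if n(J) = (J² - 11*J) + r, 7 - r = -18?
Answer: 964128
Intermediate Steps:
r = 25 (r = 7 - 1*(-18) = 7 + 18 = 25)
n(J) = 25 + J² - 11*J (n(J) = (J² - 11*J) + 25 = 25 + J² - 11*J)
726*(n(-31) + (-9 + 10)²) = 726*((25 + (-31)² - 11*(-31)) + (-9 + 10)²) = 726*((25 + 961 + 341) + 1²) = 726*(1327 + 1) = 726*1328 = 964128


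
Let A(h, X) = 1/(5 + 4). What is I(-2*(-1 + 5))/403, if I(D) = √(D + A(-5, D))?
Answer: I*√71/1209 ≈ 0.0069695*I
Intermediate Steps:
A(h, X) = ⅑ (A(h, X) = 1/9 = ⅑)
I(D) = √(⅑ + D) (I(D) = √(D + ⅑) = √(⅑ + D))
I(-2*(-1 + 5))/403 = (√(1 + 9*(-2*(-1 + 5)))/3)/403 = (√(1 + 9*(-2*4))/3)*(1/403) = (√(1 + 9*(-8))/3)*(1/403) = (√(1 - 72)/3)*(1/403) = (√(-71)/3)*(1/403) = ((I*√71)/3)*(1/403) = (I*√71/3)*(1/403) = I*√71/1209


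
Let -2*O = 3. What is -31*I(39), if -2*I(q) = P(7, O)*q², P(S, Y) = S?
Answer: 330057/2 ≈ 1.6503e+5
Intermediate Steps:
O = -3/2 (O = -½*3 = -3/2 ≈ -1.5000)
I(q) = -7*q²/2
-31*I(39) = -(-217)*39²/2 = -(-217)*1521/2 = -31*(-10647/2) = 330057/2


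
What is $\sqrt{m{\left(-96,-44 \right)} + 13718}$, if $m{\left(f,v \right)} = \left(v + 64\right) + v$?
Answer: $\sqrt{13694} \approx 117.02$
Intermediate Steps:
$m{\left(f,v \right)} = 64 + 2 v$ ($m{\left(f,v \right)} = \left(64 + v\right) + v = 64 + 2 v$)
$\sqrt{m{\left(-96,-44 \right)} + 13718} = \sqrt{\left(64 + 2 \left(-44\right)\right) + 13718} = \sqrt{\left(64 - 88\right) + 13718} = \sqrt{-24 + 13718} = \sqrt{13694}$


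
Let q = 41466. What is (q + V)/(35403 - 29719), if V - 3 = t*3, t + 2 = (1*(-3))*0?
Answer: 41463/5684 ≈ 7.2947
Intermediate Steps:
t = -2 (t = -2 + (1*(-3))*0 = -2 - 3*0 = -2 + 0 = -2)
V = -3 (V = 3 - 2*3 = 3 - 6 = -3)
(q + V)/(35403 - 29719) = (41466 - 3)/(35403 - 29719) = 41463/5684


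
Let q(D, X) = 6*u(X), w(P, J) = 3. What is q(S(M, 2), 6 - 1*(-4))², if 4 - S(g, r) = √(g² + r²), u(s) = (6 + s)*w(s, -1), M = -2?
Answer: 82944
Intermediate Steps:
u(s) = 18 + 3*s (u(s) = (6 + s)*3 = 18 + 3*s)
S(g, r) = 4 - √(g² + r²)
q(D, X) = 108 + 18*X (q(D, X) = 6*(18 + 3*X) = 108 + 18*X)
q(S(M, 2), 6 - 1*(-4))² = (108 + 18*(6 - 1*(-4)))² = (108 + 18*(6 + 4))² = (108 + 18*10)² = (108 + 180)² = 288² = 82944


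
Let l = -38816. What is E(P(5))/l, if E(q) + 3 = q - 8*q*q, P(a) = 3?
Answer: 9/4852 ≈ 0.0018549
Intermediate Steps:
E(q) = -3 + q - 8*q² (E(q) = -3 + (q - 8*q*q) = -3 + (q - 8*q²) = -3 + q - 8*q²)
E(P(5))/l = (-3 + 3 - 8*3²)/(-38816) = (-3 + 3 - 8*9)*(-1/38816) = (-3 + 3 - 72)*(-1/38816) = -72*(-1/38816) = 9/4852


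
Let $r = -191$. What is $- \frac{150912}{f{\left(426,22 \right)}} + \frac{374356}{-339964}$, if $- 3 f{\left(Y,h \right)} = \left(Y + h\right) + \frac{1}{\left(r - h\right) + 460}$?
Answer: $\frac{9493829609899}{9404849087} \approx 1009.5$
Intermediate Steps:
$f{\left(Y,h \right)} = - \frac{Y}{3} - \frac{h}{3} - \frac{1}{3 \left(269 - h\right)}$ ($f{\left(Y,h \right)} = - \frac{\left(Y + h\right) + \frac{1}{\left(-191 - h\right) + 460}}{3} = - \frac{\left(Y + h\right) + \frac{1}{269 - h}}{3} = - \frac{Y + h + \frac{1}{269 - h}}{3} = - \frac{Y}{3} - \frac{h}{3} - \frac{1}{3 \left(269 - h\right)}$)
$- \frac{150912}{f{\left(426,22 \right)}} + \frac{374356}{-339964} = - \frac{150912}{\frac{1}{3} \frac{1}{-269 + 22} \left(1 - 22^{2} + 269 \cdot 426 + 269 \cdot 22 - 426 \cdot 22\right)} + \frac{374356}{-339964} = - \frac{150912}{\frac{1}{3} \frac{1}{-247} \left(1 - 484 + 114594 + 5918 - 9372\right)} + 374356 \left(- \frac{1}{339964}\right) = - \frac{150912}{\frac{1}{3} \left(- \frac{1}{247}\right) \left(1 - 484 + 114594 + 5918 - 9372\right)} - \frac{93589}{84991} = - \frac{150912}{\frac{1}{3} \left(- \frac{1}{247}\right) 110657} - \frac{93589}{84991} = - \frac{150912}{- \frac{110657}{741}} - \frac{93589}{84991} = \left(-150912\right) \left(- \frac{741}{110657}\right) - \frac{93589}{84991} = \frac{111825792}{110657} - \frac{93589}{84991} = \frac{9493829609899}{9404849087}$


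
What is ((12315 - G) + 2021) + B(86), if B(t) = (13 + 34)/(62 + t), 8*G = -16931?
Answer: 4869997/296 ≈ 16453.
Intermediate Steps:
G = -16931/8 (G = (1/8)*(-16931) = -16931/8 ≈ -2116.4)
B(t) = 47/(62 + t)
((12315 - G) + 2021) + B(86) = ((12315 - 1*(-16931/8)) + 2021) + 47/(62 + 86) = ((12315 + 16931/8) + 2021) + 47/148 = (115451/8 + 2021) + 47*(1/148) = 131619/8 + 47/148 = 4869997/296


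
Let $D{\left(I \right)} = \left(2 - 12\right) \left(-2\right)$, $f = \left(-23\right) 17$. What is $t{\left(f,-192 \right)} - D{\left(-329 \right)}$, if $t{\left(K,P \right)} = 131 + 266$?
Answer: $377$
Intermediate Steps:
$f = -391$
$t{\left(K,P \right)} = 397$
$D{\left(I \right)} = 20$ ($D{\left(I \right)} = \left(-10\right) \left(-2\right) = 20$)
$t{\left(f,-192 \right)} - D{\left(-329 \right)} = 397 - 20 = 377$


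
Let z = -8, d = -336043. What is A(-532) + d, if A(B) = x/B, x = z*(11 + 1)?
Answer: -44693695/133 ≈ -3.3604e+5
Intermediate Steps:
x = -96 (x = -8*(11 + 1) = -8*12 = -96)
A(B) = -96/B
A(-532) + d = -96/(-532) - 336043 = -96*(-1/532) - 336043 = 24/133 - 336043 = -44693695/133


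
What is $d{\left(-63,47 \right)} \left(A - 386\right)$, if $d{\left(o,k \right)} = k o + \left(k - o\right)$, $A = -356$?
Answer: $2115442$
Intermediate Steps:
$d{\left(o,k \right)} = k - o + k o$
$d{\left(-63,47 \right)} \left(A - 386\right) = \left(47 - -63 + 47 \left(-63\right)\right) \left(-356 - 386\right) = \left(47 + 63 - 2961\right) \left(-742\right) = \left(-2851\right) \left(-742\right) = 2115442$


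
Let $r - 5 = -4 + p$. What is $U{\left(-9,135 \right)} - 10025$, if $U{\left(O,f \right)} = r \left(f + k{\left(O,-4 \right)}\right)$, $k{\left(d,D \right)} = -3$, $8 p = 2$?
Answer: $-9860$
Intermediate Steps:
$p = \frac{1}{4}$ ($p = \frac{1}{8} \cdot 2 = \frac{1}{4} \approx 0.25$)
$r = \frac{5}{4}$ ($r = 5 + \left(-4 + \frac{1}{4}\right) = 5 - \frac{15}{4} = \frac{5}{4} \approx 1.25$)
$U{\left(O,f \right)} = - \frac{15}{4} + \frac{5 f}{4}$ ($U{\left(O,f \right)} = \frac{5 \left(f - 3\right)}{4} = \frac{5 \left(-3 + f\right)}{4} = - \frac{15}{4} + \frac{5 f}{4}$)
$U{\left(-9,135 \right)} - 10025 = \left(- \frac{15}{4} + \frac{5}{4} \cdot 135\right) - 10025 = \left(- \frac{15}{4} + \frac{675}{4}\right) - 10025 = 165 - 10025 = -9860$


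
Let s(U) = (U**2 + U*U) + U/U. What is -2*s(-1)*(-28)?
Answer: 168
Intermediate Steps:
s(U) = 1 + 2*U**2 (s(U) = (U**2 + U**2) + 1 = 2*U**2 + 1 = 1 + 2*U**2)
-2*s(-1)*(-28) = -2*(1 + 2*(-1)**2)*(-28) = -2*(1 + 2*1)*(-28) = -2*(1 + 2)*(-28) = -2*3*(-28) = -6*(-28) = 168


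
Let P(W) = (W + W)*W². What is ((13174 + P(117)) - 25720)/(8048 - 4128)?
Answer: 79767/98 ≈ 813.95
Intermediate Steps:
P(W) = 2*W³ (P(W) = (2*W)*W² = 2*W³)
((13174 + P(117)) - 25720)/(8048 - 4128) = ((13174 + 2*117³) - 25720)/(8048 - 4128) = ((13174 + 2*1601613) - 25720)/3920 = ((13174 + 3203226) - 25720)*(1/3920) = (3216400 - 25720)*(1/3920) = 3190680*(1/3920) = 79767/98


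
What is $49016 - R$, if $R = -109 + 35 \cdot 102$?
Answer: $45555$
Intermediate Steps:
$R = 3461$ ($R = -109 + 3570 = 3461$)
$49016 - R = 49016 - 3461 = 45555$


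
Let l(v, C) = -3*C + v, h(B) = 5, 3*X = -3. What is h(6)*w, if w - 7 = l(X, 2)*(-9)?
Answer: 350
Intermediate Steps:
X = -1 (X = (1/3)*(-3) = -1)
l(v, C) = v - 3*C
w = 70 (w = 7 + (-1 - 3*2)*(-9) = 7 + (-1 - 6)*(-9) = 7 - 7*(-9) = 7 + 63 = 70)
h(6)*w = 5*70 = 350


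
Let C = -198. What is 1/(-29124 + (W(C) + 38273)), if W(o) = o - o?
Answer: 1/9149 ≈ 0.00010930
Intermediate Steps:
W(o) = 0
1/(-29124 + (W(C) + 38273)) = 1/(-29124 + (0 + 38273)) = 1/(-29124 + 38273) = 1/9149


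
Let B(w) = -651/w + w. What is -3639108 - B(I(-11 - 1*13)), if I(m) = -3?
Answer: -3639322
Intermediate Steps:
B(w) = w - 651/w
-3639108 - B(I(-11 - 1*13)) = -3639108 - (-3 - 651/(-3)) = -3639108 - (-3 - 651*(-⅓)) = -3639108 - (-3 + 217) = -3639108 - 1*214 = -3639108 - 214 = -3639322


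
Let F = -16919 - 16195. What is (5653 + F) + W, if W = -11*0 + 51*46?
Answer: -25115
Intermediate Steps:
W = 2346 (W = 0 + 2346 = 2346)
F = -33114
(5653 + F) + W = (5653 - 33114) + 2346 = -27461 + 2346 = -25115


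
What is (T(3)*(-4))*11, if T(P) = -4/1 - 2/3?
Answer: 616/3 ≈ 205.33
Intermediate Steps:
T(P) = -14/3 (T(P) = -4*1 - 2*⅓ = -4 - ⅔ = -14/3)
(T(3)*(-4))*11 = -14/3*(-4)*11 = (56/3)*11 = 616/3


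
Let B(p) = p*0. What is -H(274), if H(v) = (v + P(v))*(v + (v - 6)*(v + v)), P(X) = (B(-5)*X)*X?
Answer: -40315812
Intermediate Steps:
B(p) = 0
P(X) = 0 (P(X) = (0*X)*X = 0*X = 0)
H(v) = v*(v + 2*v*(-6 + v)) (H(v) = (v + 0)*(v + (v - 6)*(v + v)) = v*(v + (-6 + v)*(2*v)) = v*(v + 2*v*(-6 + v)))
-H(274) = -274²*(-11 + 2*274) = -75076*(-11 + 548) = -75076*537 = -1*40315812 = -40315812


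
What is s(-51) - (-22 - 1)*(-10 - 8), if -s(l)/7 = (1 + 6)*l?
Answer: 2085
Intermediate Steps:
s(l) = -49*l (s(l) = -7*(1 + 6)*l = -49*l)
s(-51) - (-22 - 1)*(-10 - 8) = -49*(-51) - (-22 - 1)*(-10 - 8) = 2499 - (-23)*(-18) = 2499 - 1*414 = 2499 - 414 = 2085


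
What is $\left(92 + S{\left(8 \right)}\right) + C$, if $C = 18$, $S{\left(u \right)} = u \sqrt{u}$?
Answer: $110 + 16 \sqrt{2} \approx 132.63$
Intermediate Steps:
$S{\left(u \right)} = u^{\frac{3}{2}}$
$\left(92 + S{\left(8 \right)}\right) + C = \left(92 + 8^{\frac{3}{2}}\right) + 18 = \left(92 + 16 \sqrt{2}\right) + 18 = 110 + 16 \sqrt{2}$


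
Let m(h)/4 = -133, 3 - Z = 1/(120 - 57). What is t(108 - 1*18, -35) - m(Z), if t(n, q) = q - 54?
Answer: 443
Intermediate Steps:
t(n, q) = -54 + q
Z = 188/63 (Z = 3 - 1/(120 - 57) = 3 - 1/63 = 188/63 ≈ 2.9841)
m(h) = -532 (m(h) = 4*(-133) = -532)
t(108 - 1*18, -35) - m(Z) = (-54 - 35) - 1*(-532) = -89 + 532 = 443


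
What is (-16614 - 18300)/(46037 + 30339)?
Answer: -17457/38188 ≈ -0.45713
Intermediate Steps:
(-16614 - 18300)/(46037 + 30339) = -34914/76376 = -34914*1/76376 = -17457/38188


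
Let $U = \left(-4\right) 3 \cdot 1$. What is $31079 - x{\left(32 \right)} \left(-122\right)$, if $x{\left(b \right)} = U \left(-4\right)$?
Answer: $36935$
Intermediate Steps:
$U = -12$ ($U = \left(-12\right) 1 = -12$)
$x{\left(b \right)} = 48$ ($x{\left(b \right)} = \left(-12\right) \left(-4\right) = 48$)
$31079 - x{\left(32 \right)} \left(-122\right) = 31079 - 48 \left(-122\right) = 31079 - -5856 = 31079 + 5856 = 36935$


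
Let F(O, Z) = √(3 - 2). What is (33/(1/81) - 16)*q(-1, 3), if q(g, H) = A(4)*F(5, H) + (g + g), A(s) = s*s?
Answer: 37198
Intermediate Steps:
A(s) = s²
F(O, Z) = 1 (F(O, Z) = √1 = 1)
q(g, H) = 16 + 2*g (q(g, H) = 4²*1 + (g + g) = 16*1 + 2*g = 16 + 2*g)
(33/(1/81) - 16)*q(-1, 3) = (33/(1/81) - 16)*(16 + 2*(-1)) = (33/(1/81) - 16)*(16 - 2) = (33*81 - 16)*14 = (2673 - 16)*14 = 2657*14 = 37198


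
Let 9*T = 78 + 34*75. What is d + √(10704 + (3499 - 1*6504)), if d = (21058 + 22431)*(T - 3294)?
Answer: -130553978 + √7699 ≈ -1.3055e+8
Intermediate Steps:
T = 292 (T = (78 + 34*75)/9 = (78 + 2550)/9 = (⅑)*2628 = 292)
d = -130553978 (d = (21058 + 22431)*(292 - 3294) = 43489*(-3002) = -130553978)
d + √(10704 + (3499 - 1*6504)) = -130553978 + √(10704 + (3499 - 1*6504)) = -130553978 + √(10704 + (3499 - 6504)) = -130553978 + √(10704 - 3005) = -130553978 + √7699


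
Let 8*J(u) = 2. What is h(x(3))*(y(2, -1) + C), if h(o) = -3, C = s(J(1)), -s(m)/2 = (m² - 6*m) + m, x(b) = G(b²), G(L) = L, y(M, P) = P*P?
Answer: -81/8 ≈ -10.125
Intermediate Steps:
y(M, P) = P²
J(u) = ¼ (J(u) = (⅛)*2 = ¼)
x(b) = b²
s(m) = -2*m² + 10*m (s(m) = -2*((m² - 6*m) + m) = -2*(m² - 5*m) = -2*m² + 10*m)
C = 19/8 (C = 2*(¼)*(5 - 1*¼) = 2*(¼)*(5 - ¼) = 2*(¼)*(19/4) = 19/8 ≈ 2.3750)
h(x(3))*(y(2, -1) + C) = -3*((-1)² + 19/8) = -3*(1 + 19/8) = -3*27/8 = -81/8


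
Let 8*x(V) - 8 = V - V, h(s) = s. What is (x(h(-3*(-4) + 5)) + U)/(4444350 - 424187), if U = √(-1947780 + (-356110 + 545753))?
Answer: 1/4020163 + I*√1758137/4020163 ≈ 2.4875e-7 + 0.00032982*I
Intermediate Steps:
U = I*√1758137 (U = √(-1947780 + 189643) = √(-1758137) = I*√1758137 ≈ 1325.9*I)
x(V) = 1 (x(V) = 1 + (V - V)/8 = 1 + (⅛)*0 = 1 + 0 = 1)
(x(h(-3*(-4) + 5)) + U)/(4444350 - 424187) = (1 + I*√1758137)/(4444350 - 424187) = (1 + I*√1758137)/4020163 = (1 + I*√1758137)*(1/4020163) = 1/4020163 + I*√1758137/4020163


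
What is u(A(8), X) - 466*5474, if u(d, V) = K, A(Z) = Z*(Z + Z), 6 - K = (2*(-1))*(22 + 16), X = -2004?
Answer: -2550802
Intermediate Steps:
K = 82 (K = 6 - 2*(-1)*(22 + 16) = 6 - (-2)*38 = 6 - 1*(-76) = 6 + 76 = 82)
A(Z) = 2*Z² (A(Z) = Z*(2*Z) = 2*Z²)
u(d, V) = 82
u(A(8), X) - 466*5474 = 82 - 466*5474 = 82 - 2550884 = -2550802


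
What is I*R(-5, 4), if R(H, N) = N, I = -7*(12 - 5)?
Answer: -196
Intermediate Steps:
I = -49 (I = -7*7 = -49)
I*R(-5, 4) = -49*4 = -196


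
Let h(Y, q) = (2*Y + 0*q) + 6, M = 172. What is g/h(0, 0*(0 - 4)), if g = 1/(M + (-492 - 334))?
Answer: -1/3924 ≈ -0.00025484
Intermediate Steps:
h(Y, q) = 6 + 2*Y (h(Y, q) = (2*Y + 0) + 6 = 2*Y + 6 = 6 + 2*Y)
g = -1/654 (g = 1/(172 + (-492 - 334)) = 1/(172 - 826) = 1/(-654) = -1/654 ≈ -0.0015291)
g/h(0, 0*(0 - 4)) = -1/(654*(6 + 2*0)) = -1/(654*(6 + 0)) = -1/654/6 = -1/654*⅙ = -1/3924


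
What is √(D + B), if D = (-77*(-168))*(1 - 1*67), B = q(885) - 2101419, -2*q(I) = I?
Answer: 5*I*√472902/2 ≈ 1719.2*I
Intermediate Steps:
q(I) = -I/2
B = -4203723/2 (B = -½*885 - 2101419 = -885/2 - 2101419 = -4203723/2 ≈ -2.1019e+6)
D = -853776 (D = 12936*(1 - 67) = 12936*(-66) = -853776)
√(D + B) = √(-853776 - 4203723/2) = √(-5911275/2) = 5*I*√472902/2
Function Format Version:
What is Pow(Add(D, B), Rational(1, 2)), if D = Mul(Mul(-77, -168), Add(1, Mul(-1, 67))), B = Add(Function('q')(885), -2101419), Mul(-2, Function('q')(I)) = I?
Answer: Mul(Rational(5, 2), I, Pow(472902, Rational(1, 2))) ≈ Mul(1719.2, I)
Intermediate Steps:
Function('q')(I) = Mul(Rational(-1, 2), I)
B = Rational(-4203723, 2) (B = Add(Mul(Rational(-1, 2), 885), -2101419) = Add(Rational(-885, 2), -2101419) = Rational(-4203723, 2) ≈ -2.1019e+6)
D = -853776 (D = Mul(12936, Add(1, -67)) = Mul(12936, -66) = -853776)
Pow(Add(D, B), Rational(1, 2)) = Pow(Add(-853776, Rational(-4203723, 2)), Rational(1, 2)) = Pow(Rational(-5911275, 2), Rational(1, 2)) = Mul(Rational(5, 2), I, Pow(472902, Rational(1, 2)))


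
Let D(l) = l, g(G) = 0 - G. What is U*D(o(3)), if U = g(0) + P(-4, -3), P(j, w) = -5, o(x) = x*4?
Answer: -60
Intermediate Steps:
o(x) = 4*x
g(G) = -G
U = -5 (U = -1*0 - 5 = 0 - 5 = -5)
U*D(o(3)) = -20*3 = -5*12 = -60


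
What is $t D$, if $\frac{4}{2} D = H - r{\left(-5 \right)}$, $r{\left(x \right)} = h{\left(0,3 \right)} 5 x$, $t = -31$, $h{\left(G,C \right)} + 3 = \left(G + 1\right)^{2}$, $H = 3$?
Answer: $\frac{1457}{2} \approx 728.5$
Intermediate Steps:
$h{\left(G,C \right)} = -3 + \left(1 + G\right)^{2}$ ($h{\left(G,C \right)} = -3 + \left(G + 1\right)^{2} = -3 + \left(1 + G\right)^{2}$)
$r{\left(x \right)} = - 10 x$ ($r{\left(x \right)} = \left(-3 + \left(1 + 0\right)^{2}\right) 5 x = \left(-3 + 1^{2}\right) 5 x = \left(-3 + 1\right) 5 x = \left(-2\right) 5 x = - 10 x$)
$D = - \frac{47}{2}$ ($D = \frac{3 - \left(-10\right) \left(-5\right)}{2} = \frac{3 - 50}{2} = \frac{1}{2} \left(-47\right) = - \frac{47}{2} \approx -23.5$)
$t D = \left(-31\right) \left(- \frac{47}{2}\right) = \frac{1457}{2}$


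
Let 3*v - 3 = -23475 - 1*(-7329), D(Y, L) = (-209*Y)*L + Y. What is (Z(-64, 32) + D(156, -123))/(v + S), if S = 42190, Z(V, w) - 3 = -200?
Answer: 4010251/36809 ≈ 108.95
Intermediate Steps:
D(Y, L) = Y - 209*L*Y (D(Y, L) = -209*L*Y + Y = Y - 209*L*Y)
Z(V, w) = -197 (Z(V, w) = 3 - 200 = -197)
v = -5381 (v = 1 + (-23475 - 1*(-7329))/3 = 1 + (-23475 + 7329)/3 = 1 + (⅓)*(-16146) = 1 - 5382 = -5381)
(Z(-64, 32) + D(156, -123))/(v + S) = (-197 + 156*(1 - 209*(-123)))/(-5381 + 42190) = (-197 + 156*(1 + 25707))/36809 = (-197 + 156*25708)*(1/36809) = (-197 + 4010448)*(1/36809) = 4010251*(1/36809) = 4010251/36809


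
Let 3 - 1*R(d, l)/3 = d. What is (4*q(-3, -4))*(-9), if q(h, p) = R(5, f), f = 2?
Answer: 216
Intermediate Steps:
R(d, l) = 9 - 3*d
q(h, p) = -6 (q(h, p) = 9 - 3*5 = 9 - 15 = -6)
(4*q(-3, -4))*(-9) = (4*(-6))*(-9) = -24*(-9) = 216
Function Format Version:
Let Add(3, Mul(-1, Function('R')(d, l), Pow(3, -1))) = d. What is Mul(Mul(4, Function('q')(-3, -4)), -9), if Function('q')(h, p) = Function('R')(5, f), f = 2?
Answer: 216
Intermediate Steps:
Function('R')(d, l) = Add(9, Mul(-3, d))
Function('q')(h, p) = -6 (Function('q')(h, p) = Add(9, Mul(-3, 5)) = Add(9, -15) = -6)
Mul(Mul(4, Function('q')(-3, -4)), -9) = Mul(Mul(4, -6), -9) = Mul(-24, -9) = 216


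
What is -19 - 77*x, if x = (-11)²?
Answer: -9336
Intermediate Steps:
x = 121
-19 - 77*x = -19 - 77*121 = -19 - 9317 = -9336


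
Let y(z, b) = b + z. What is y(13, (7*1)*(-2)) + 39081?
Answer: 39080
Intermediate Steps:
y(13, (7*1)*(-2)) + 39081 = ((7*1)*(-2) + 13) + 39081 = (7*(-2) + 13) + 39081 = (-14 + 13) + 39081 = -1 + 39081 = 39080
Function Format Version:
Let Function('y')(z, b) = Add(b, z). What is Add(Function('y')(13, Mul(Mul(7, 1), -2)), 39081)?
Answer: 39080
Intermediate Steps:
Add(Function('y')(13, Mul(Mul(7, 1), -2)), 39081) = Add(Add(Mul(Mul(7, 1), -2), 13), 39081) = Add(Add(Mul(7, -2), 13), 39081) = Add(Add(-14, 13), 39081) = Add(-1, 39081) = 39080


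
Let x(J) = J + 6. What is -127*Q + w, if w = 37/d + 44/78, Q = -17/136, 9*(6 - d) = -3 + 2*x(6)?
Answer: 91051/3432 ≈ 26.530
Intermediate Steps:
x(J) = 6 + J
d = 11/3 (d = 6 - (-3 + 2*(6 + 6))/9 = 6 - (-3 + 2*12)/9 = 6 - (-3 + 24)/9 = 6 - 1/9*21 = 6 - 7/3 = 11/3 ≈ 3.6667)
Q = -1/8 (Q = -17*1/136 = -1/8 ≈ -0.12500)
w = 4571/429 (w = 37/(11/3) + 44/78 = 37*(3/11) + 44*(1/78) = 111/11 + 22/39 = 4571/429 ≈ 10.655)
-127*Q + w = -127*(-1/8) + 4571/429 = 127/8 + 4571/429 = 91051/3432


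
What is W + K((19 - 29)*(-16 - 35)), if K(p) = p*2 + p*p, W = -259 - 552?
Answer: 260309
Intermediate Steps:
W = -811
K(p) = p**2 + 2*p (K(p) = 2*p + p**2 = p**2 + 2*p)
W + K((19 - 29)*(-16 - 35)) = -811 + ((19 - 29)*(-16 - 35))*(2 + (19 - 29)*(-16 - 35)) = -811 + (-10*(-51))*(2 - 10*(-51)) = -811 + 510*(2 + 510) = -811 + 510*512 = -811 + 261120 = 260309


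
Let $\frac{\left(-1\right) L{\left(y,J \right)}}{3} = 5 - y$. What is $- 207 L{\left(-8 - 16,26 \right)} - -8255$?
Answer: $26264$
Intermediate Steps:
$L{\left(y,J \right)} = -15 + 3 y$ ($L{\left(y,J \right)} = - 3 \left(5 - y\right) = -15 + 3 y$)
$- 207 L{\left(-8 - 16,26 \right)} - -8255 = - 207 \left(-15 + 3 \left(-8 - 16\right)\right) - -8255 = - 207 \left(-15 + 3 \left(-24\right)\right) + 8255 = - 207 \left(-15 - 72\right) + 8255 = \left(-207\right) \left(-87\right) + 8255 = 18009 + 8255 = 26264$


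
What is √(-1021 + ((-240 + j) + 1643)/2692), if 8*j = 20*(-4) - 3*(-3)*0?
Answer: I*√1848824547/1346 ≈ 31.945*I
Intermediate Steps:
j = -10 (j = (20*(-4) - 3*(-3)*0)/8 = (-80 + 9*0)/8 = (-80 + 0)/8 = (⅛)*(-80) = -10)
√(-1021 + ((-240 + j) + 1643)/2692) = √(-1021 + ((-240 - 10) + 1643)/2692) = √(-1021 + (-250 + 1643)*(1/2692)) = √(-1021 + 1393*(1/2692)) = √(-1021 + 1393/2692) = √(-2747139/2692) = I*√1848824547/1346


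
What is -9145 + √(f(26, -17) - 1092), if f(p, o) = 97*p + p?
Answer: -9145 + 4*√91 ≈ -9106.8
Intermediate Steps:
f(p, o) = 98*p
-9145 + √(f(26, -17) - 1092) = -9145 + √(98*26 - 1092) = -9145 + √(2548 - 1092) = -9145 + √1456 = -9145 + 4*√91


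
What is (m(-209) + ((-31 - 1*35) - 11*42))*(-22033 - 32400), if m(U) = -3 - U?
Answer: 17527426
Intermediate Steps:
(m(-209) + ((-31 - 1*35) - 11*42))*(-22033 - 32400) = ((-3 - 1*(-209)) + ((-31 - 1*35) - 11*42))*(-22033 - 32400) = ((-3 + 209) + ((-31 - 35) - 462))*(-54433) = (206 + (-66 - 462))*(-54433) = (206 - 528)*(-54433) = -322*(-54433) = 17527426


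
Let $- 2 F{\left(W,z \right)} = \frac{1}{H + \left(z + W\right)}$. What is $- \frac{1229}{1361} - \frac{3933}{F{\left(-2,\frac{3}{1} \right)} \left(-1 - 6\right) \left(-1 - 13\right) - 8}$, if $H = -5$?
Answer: $- \frac{21432145}{23137} \approx -926.31$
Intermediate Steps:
$F{\left(W,z \right)} = - \frac{1}{2 \left(-5 + W + z\right)}$ ($F{\left(W,z \right)} = - \frac{1}{2 \left(-5 + \left(z + W\right)\right)} = - \frac{1}{2 \left(-5 + \left(W + z\right)\right)} = - \frac{1}{2 \left(-5 + W + z\right)}$)
$- \frac{1229}{1361} - \frac{3933}{F{\left(-2,\frac{3}{1} \right)} \left(-1 - 6\right) \left(-1 - 13\right) - 8} = - \frac{1229}{1361} - \frac{3933}{- \frac{1}{-10 + 2 \left(-2\right) + 2 \cdot \frac{3}{1}} \left(-1 - 6\right) \left(-1 - 13\right) - 8} = \left(-1229\right) \frac{1}{1361} - \frac{3933}{- \frac{1}{-10 - 4 + 2 \cdot 3 \cdot 1} \left(\left(-7\right) \left(-14\right)\right) - 8} = - \frac{1229}{1361} - \frac{3933}{- \frac{1}{-10 - 4 + 2 \cdot 3} \cdot 98 - 8} = - \frac{1229}{1361} - \frac{3933}{- \frac{1}{-10 - 4 + 6} \cdot 98 - 8} = - \frac{1229}{1361} - \frac{3933}{- \frac{1}{-8} \cdot 98 - 8} = - \frac{1229}{1361} - \frac{3933}{\left(-1\right) \left(- \frac{1}{8}\right) 98 - 8} = - \frac{1229}{1361} - \frac{3933}{\frac{1}{8} \cdot 98 - 8} = - \frac{1229}{1361} - \frac{3933}{\frac{49}{4} - 8} = - \frac{1229}{1361} - \frac{3933}{\frac{17}{4}} = - \frac{1229}{1361} - \frac{15732}{17} = - \frac{21432145}{23137}$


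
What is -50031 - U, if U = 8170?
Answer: -58201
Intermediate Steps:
-50031 - U = -50031 - 1*8170 = -50031 - 8170 = -58201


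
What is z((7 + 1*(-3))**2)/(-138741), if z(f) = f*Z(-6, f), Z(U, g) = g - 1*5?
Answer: -176/138741 ≈ -0.0012686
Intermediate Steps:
Z(U, g) = -5 + g (Z(U, g) = g - 5 = -5 + g)
z(f) = f*(-5 + f)
z((7 + 1*(-3))**2)/(-138741) = ((7 + 1*(-3))**2*(-5 + (7 + 1*(-3))**2))/(-138741) = ((7 - 3)**2*(-5 + (7 - 3)**2))*(-1/138741) = (4**2*(-5 + 4**2))*(-1/138741) = (16*(-5 + 16))*(-1/138741) = (16*11)*(-1/138741) = 176*(-1/138741) = -176/138741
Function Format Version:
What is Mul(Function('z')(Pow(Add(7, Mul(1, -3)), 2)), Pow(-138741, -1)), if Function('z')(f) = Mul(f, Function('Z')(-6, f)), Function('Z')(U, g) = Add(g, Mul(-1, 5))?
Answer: Rational(-176, 138741) ≈ -0.0012686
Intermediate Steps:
Function('Z')(U, g) = Add(-5, g) (Function('Z')(U, g) = Add(g, -5) = Add(-5, g))
Function('z')(f) = Mul(f, Add(-5, f))
Mul(Function('z')(Pow(Add(7, Mul(1, -3)), 2)), Pow(-138741, -1)) = Mul(Mul(Pow(Add(7, Mul(1, -3)), 2), Add(-5, Pow(Add(7, Mul(1, -3)), 2))), Pow(-138741, -1)) = Mul(Mul(Pow(Add(7, -3), 2), Add(-5, Pow(Add(7, -3), 2))), Rational(-1, 138741)) = Mul(Mul(Pow(4, 2), Add(-5, Pow(4, 2))), Rational(-1, 138741)) = Mul(Mul(16, Add(-5, 16)), Rational(-1, 138741)) = Mul(Mul(16, 11), Rational(-1, 138741)) = Mul(176, Rational(-1, 138741)) = Rational(-176, 138741)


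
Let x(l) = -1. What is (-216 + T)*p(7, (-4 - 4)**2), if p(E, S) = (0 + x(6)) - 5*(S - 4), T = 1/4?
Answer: 259763/4 ≈ 64941.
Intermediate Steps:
T = 1/4 ≈ 0.25000
p(E, S) = 19 - 5*S (p(E, S) = (0 - 1) - 5*(S - 4) = -1 - 5*(-4 + S) = -1 + (20 - 5*S) = 19 - 5*S)
(-216 + T)*p(7, (-4 - 4)**2) = (-216 + 1/4)*(19 - 5*(-4 - 4)**2) = -863*(19 - 5*(-8)**2)/4 = -863*(19 - 5*64)/4 = -863*(19 - 320)/4 = -863/4*(-301) = 259763/4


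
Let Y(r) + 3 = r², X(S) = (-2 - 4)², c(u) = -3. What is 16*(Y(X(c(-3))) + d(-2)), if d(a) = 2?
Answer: 20720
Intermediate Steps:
X(S) = 36 (X(S) = (-6)² = 36)
Y(r) = -3 + r²
16*(Y(X(c(-3))) + d(-2)) = 16*((-3 + 36²) + 2) = 16*((-3 + 1296) + 2) = 16*(1293 + 2) = 16*1295 = 20720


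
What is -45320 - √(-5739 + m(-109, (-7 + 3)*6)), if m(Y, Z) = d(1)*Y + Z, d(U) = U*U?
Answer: -45320 - 4*I*√367 ≈ -45320.0 - 76.629*I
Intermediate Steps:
d(U) = U²
m(Y, Z) = Y + Z (m(Y, Z) = 1²*Y + Z = 1*Y + Z = Y + Z)
-45320 - √(-5739 + m(-109, (-7 + 3)*6)) = -45320 - √(-5739 + (-109 + (-7 + 3)*6)) = -45320 - √(-5739 + (-109 - 4*6)) = -45320 - √(-5739 + (-109 - 24)) = -45320 - √(-5739 - 133) = -45320 - √(-5872) = -45320 - 4*I*√367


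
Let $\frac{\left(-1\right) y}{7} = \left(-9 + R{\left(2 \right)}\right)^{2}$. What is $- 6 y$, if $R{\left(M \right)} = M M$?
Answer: $1050$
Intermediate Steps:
$R{\left(M \right)} = M^{2}$
$y = -175$ ($y = - 7 \left(-9 + 2^{2}\right)^{2} = - 7 \left(-9 + 4\right)^{2} = - 7 \left(-5\right)^{2} = \left(-7\right) 25 = -175$)
$- 6 y = \left(-6\right) \left(-175\right) = 1050$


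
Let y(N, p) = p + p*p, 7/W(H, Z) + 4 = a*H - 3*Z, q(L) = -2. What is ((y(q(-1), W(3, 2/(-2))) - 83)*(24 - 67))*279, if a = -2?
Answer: 995751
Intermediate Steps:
W(H, Z) = 7/(-4 - 3*Z - 2*H) (W(H, Z) = 7/(-4 + (-2*H - 3*Z)) = 7/(-4 + (-3*Z - 2*H)) = 7/(-4 - 3*Z - 2*H))
y(N, p) = p + p²
((y(q(-1), W(3, 2/(-2))) - 83)*(24 - 67))*279 = (((-7/(4 + 2*3 + 3*(2/(-2))))*(1 - 7/(4 + 2*3 + 3*(2/(-2)))) - 83)*(24 - 67))*279 = (((-7/(4 + 6 + 3*(2*(-½))))*(1 - 7/(4 + 6 + 3*(2*(-½)))) - 83)*(-43))*279 = (((-7/(4 + 6 + 3*(-1)))*(1 - 7/(4 + 6 + 3*(-1))) - 83)*(-43))*279 = (((-7/(4 + 6 - 3))*(1 - 7/(4 + 6 - 3)) - 83)*(-43))*279 = (((-7/7)*(1 - 7/7) - 83)*(-43))*279 = (((-7*⅐)*(1 - 7*⅐) - 83)*(-43))*279 = ((-(1 - 1) - 83)*(-43))*279 = ((-1*0 - 83)*(-43))*279 = ((0 - 83)*(-43))*279 = -83*(-43)*279 = 3569*279 = 995751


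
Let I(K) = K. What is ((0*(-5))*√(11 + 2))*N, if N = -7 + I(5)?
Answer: 0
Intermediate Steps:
N = -2 (N = -7 + 5 = -2)
((0*(-5))*√(11 + 2))*N = ((0*(-5))*√(11 + 2))*(-2) = (0*√13)*(-2) = 0*(-2) = 0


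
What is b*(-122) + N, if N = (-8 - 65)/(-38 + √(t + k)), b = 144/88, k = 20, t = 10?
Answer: -1537315/7777 + 73*√30/1414 ≈ -197.39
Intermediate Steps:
b = 18/11 (b = 144*(1/88) = 18/11 ≈ 1.6364)
N = -73/(-38 + √30) (N = (-8 - 65)/(-38 + √(10 + 20)) = -73/(-38 + √30) ≈ 2.2446)
b*(-122) + N = (18/11)*(-122) + (1387/707 + 73*√30/1414) = -2196/11 + (1387/707 + 73*√30/1414) = -1537315/7777 + 73*√30/1414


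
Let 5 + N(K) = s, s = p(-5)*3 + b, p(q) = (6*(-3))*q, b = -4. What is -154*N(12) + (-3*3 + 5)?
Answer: -40198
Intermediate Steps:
p(q) = -18*q
s = 266 (s = -18*(-5)*3 - 4 = 90*3 - 4 = 270 - 4 = 266)
N(K) = 261 (N(K) = -5 + 266 = 261)
-154*N(12) + (-3*3 + 5) = -154*261 + (-3*3 + 5) = -40194 + (-9 + 5) = -40194 - 4 = -40198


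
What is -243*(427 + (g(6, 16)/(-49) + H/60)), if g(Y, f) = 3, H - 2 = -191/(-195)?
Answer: -6609396663/63700 ≈ -1.0376e+5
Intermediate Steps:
H = 581/195 (H = 2 - 191/(-195) = 2 - 191*(-1/195) = 2 + 191/195 = 581/195 ≈ 2.9795)
-243*(427 + (g(6, 16)/(-49) + H/60)) = -243*(427 + (3/(-49) + (581/195)/60)) = -243*(427 + (3*(-1/49) + (581/195)*(1/60))) = -243*(427 + (-3/49 + 581/11700)) = -243*(427 - 6631/573300) = -243*244792469/573300 = -6609396663/63700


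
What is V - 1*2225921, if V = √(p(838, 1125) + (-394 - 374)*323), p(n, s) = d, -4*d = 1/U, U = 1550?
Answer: -2225921 + I*√95355801662/620 ≈ -2.2259e+6 + 498.06*I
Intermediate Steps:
d = -1/6200 (d = -¼/1550 = -¼*1/1550 = -1/6200 ≈ -0.00016129)
p(n, s) = -1/6200
V = I*√95355801662/620 (V = √(-1/6200 + (-394 - 374)*323) = √(-1/6200 - 768*323) = √(-1/6200 - 248064) = √(-1537996801/6200) = I*√95355801662/620 ≈ 498.06*I)
V - 1*2225921 = I*√95355801662/620 - 1*2225921 = I*√95355801662/620 - 2225921 = -2225921 + I*√95355801662/620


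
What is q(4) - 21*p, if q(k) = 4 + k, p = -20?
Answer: 428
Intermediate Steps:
q(4) - 21*p = (4 + 4) - 21*(-20) = 8 + 420 = 428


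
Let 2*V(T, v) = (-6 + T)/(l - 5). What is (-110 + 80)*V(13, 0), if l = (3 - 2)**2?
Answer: 105/4 ≈ 26.250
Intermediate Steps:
l = 1 (l = 1**2 = 1)
V(T, v) = 3/4 - T/8 (V(T, v) = ((-6 + T)/(1 - 5))/2 = ((-6 + T)/(-4))/2 = ((-6 + T)*(-1/4))/2 = (3/2 - T/4)/2 = 3/4 - T/8)
(-110 + 80)*V(13, 0) = (-110 + 80)*(3/4 - 1/8*13) = -30*(3/4 - 13/8) = -30*(-7/8) = 105/4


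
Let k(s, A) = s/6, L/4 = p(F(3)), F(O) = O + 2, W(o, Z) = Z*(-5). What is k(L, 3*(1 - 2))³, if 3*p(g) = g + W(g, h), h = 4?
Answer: -1000/27 ≈ -37.037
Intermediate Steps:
W(o, Z) = -5*Z
F(O) = 2 + O
p(g) = -20/3 + g/3 (p(g) = (g - 5*4)/3 = (g - 20)/3 = (-20 + g)/3 = -20/3 + g/3)
L = -20 (L = 4*(-20/3 + (2 + 3)/3) = 4*(-20/3 + (⅓)*5) = 4*(-20/3 + 5/3) = 4*(-5) = -20)
k(s, A) = s/6 (k(s, A) = s*(⅙) = s/6)
k(L, 3*(1 - 2))³ = ((⅙)*(-20))³ = (-10/3)³ = -1000/27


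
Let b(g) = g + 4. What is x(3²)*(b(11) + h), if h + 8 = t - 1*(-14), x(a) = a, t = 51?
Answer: 648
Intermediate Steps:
h = 57 (h = -8 + (51 - 1*(-14)) = -8 + (51 + 14) = -8 + 65 = 57)
b(g) = 4 + g
x(3²)*(b(11) + h) = 3²*((4 + 11) + 57) = 9*(15 + 57) = 9*72 = 648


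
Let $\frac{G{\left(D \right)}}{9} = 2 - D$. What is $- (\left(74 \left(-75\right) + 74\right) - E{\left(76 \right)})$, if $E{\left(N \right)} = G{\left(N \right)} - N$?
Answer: $4734$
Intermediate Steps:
$G{\left(D \right)} = 18 - 9 D$ ($G{\left(D \right)} = 9 \left(2 - D\right) = 18 - 9 D$)
$E{\left(N \right)} = 18 - 10 N$ ($E{\left(N \right)} = \left(18 - 9 N\right) - N = 18 - 10 N$)
$- (\left(74 \left(-75\right) + 74\right) - E{\left(76 \right)}) = - (\left(74 \left(-75\right) + 74\right) - \left(18 - 760\right)) = - (\left(-5550 + 74\right) - \left(18 - 760\right)) = - (-5476 - -742) = - (-5476 + 742) = \left(-1\right) \left(-4734\right) = 4734$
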